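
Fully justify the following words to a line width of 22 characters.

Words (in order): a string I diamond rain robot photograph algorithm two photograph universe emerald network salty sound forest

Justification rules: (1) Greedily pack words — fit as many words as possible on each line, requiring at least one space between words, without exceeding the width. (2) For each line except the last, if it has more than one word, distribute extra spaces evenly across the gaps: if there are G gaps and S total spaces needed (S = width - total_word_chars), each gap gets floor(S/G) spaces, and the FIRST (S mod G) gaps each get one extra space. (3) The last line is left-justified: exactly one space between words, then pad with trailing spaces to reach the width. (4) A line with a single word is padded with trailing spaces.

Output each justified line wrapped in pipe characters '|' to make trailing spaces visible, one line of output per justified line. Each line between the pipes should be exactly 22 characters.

Line 1: ['a', 'string', 'I', 'diamond'] (min_width=18, slack=4)
Line 2: ['rain', 'robot', 'photograph'] (min_width=21, slack=1)
Line 3: ['algorithm', 'two'] (min_width=13, slack=9)
Line 4: ['photograph', 'universe'] (min_width=19, slack=3)
Line 5: ['emerald', 'network', 'salty'] (min_width=21, slack=1)
Line 6: ['sound', 'forest'] (min_width=12, slack=10)

Answer: |a   string  I  diamond|
|rain  robot photograph|
|algorithm          two|
|photograph    universe|
|emerald  network salty|
|sound forest          |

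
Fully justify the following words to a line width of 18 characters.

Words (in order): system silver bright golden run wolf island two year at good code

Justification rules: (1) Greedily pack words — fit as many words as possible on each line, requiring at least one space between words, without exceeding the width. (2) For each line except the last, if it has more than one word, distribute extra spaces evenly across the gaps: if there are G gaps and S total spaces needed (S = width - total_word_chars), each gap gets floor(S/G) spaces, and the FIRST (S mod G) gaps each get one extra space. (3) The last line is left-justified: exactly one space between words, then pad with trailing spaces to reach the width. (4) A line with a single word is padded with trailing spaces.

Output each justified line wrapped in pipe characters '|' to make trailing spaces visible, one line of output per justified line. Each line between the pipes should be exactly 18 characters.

Line 1: ['system', 'silver'] (min_width=13, slack=5)
Line 2: ['bright', 'golden', 'run'] (min_width=17, slack=1)
Line 3: ['wolf', 'island', 'two'] (min_width=15, slack=3)
Line 4: ['year', 'at', 'good', 'code'] (min_width=17, slack=1)

Answer: |system      silver|
|bright  golden run|
|wolf   island  two|
|year at good code |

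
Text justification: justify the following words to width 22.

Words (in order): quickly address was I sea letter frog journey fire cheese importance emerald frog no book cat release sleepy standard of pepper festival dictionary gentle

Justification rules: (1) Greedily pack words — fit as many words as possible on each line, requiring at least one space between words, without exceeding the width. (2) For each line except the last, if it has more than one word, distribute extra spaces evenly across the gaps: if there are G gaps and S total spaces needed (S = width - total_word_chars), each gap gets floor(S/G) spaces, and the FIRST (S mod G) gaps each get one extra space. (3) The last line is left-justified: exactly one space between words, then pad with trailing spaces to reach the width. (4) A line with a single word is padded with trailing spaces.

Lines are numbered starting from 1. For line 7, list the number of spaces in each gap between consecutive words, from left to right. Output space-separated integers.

Answer: 3 3

Derivation:
Line 1: ['quickly', 'address', 'was', 'I'] (min_width=21, slack=1)
Line 2: ['sea', 'letter', 'frog'] (min_width=15, slack=7)
Line 3: ['journey', 'fire', 'cheese'] (min_width=19, slack=3)
Line 4: ['importance', 'emerald'] (min_width=18, slack=4)
Line 5: ['frog', 'no', 'book', 'cat'] (min_width=16, slack=6)
Line 6: ['release', 'sleepy'] (min_width=14, slack=8)
Line 7: ['standard', 'of', 'pepper'] (min_width=18, slack=4)
Line 8: ['festival', 'dictionary'] (min_width=19, slack=3)
Line 9: ['gentle'] (min_width=6, slack=16)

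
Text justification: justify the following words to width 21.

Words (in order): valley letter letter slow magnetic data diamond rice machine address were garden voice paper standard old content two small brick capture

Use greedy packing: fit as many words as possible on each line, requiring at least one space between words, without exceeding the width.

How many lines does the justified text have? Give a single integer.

Line 1: ['valley', 'letter', 'letter'] (min_width=20, slack=1)
Line 2: ['slow', 'magnetic', 'data'] (min_width=18, slack=3)
Line 3: ['diamond', 'rice', 'machine'] (min_width=20, slack=1)
Line 4: ['address', 'were', 'garden'] (min_width=19, slack=2)
Line 5: ['voice', 'paper', 'standard'] (min_width=20, slack=1)
Line 6: ['old', 'content', 'two', 'small'] (min_width=21, slack=0)
Line 7: ['brick', 'capture'] (min_width=13, slack=8)
Total lines: 7

Answer: 7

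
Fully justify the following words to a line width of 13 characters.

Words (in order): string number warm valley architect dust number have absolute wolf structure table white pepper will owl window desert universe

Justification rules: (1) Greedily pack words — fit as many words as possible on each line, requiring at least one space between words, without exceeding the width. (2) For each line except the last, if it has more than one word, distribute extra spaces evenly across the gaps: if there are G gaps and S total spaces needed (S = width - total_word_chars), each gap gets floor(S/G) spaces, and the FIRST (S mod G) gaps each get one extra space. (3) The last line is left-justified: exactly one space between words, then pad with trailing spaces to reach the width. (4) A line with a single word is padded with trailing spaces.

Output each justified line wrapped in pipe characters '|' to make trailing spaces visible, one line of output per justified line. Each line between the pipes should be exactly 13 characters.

Answer: |string number|
|warm   valley|
|architect    |
|dust   number|
|have absolute|
|wolf         |
|structure    |
|table   white|
|pepper   will|
|owl    window|
|desert       |
|universe     |

Derivation:
Line 1: ['string', 'number'] (min_width=13, slack=0)
Line 2: ['warm', 'valley'] (min_width=11, slack=2)
Line 3: ['architect'] (min_width=9, slack=4)
Line 4: ['dust', 'number'] (min_width=11, slack=2)
Line 5: ['have', 'absolute'] (min_width=13, slack=0)
Line 6: ['wolf'] (min_width=4, slack=9)
Line 7: ['structure'] (min_width=9, slack=4)
Line 8: ['table', 'white'] (min_width=11, slack=2)
Line 9: ['pepper', 'will'] (min_width=11, slack=2)
Line 10: ['owl', 'window'] (min_width=10, slack=3)
Line 11: ['desert'] (min_width=6, slack=7)
Line 12: ['universe'] (min_width=8, slack=5)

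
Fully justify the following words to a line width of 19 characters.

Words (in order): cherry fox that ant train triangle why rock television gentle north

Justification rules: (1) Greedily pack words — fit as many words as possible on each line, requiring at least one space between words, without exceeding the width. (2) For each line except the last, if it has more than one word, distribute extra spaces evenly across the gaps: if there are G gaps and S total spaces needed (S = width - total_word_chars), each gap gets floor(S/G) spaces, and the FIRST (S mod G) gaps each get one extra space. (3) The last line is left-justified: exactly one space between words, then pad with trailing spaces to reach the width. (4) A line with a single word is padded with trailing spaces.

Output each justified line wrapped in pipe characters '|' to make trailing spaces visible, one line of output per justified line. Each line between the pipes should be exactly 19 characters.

Answer: |cherry fox that ant|
|train  triangle why|
|rock     television|
|gentle north       |

Derivation:
Line 1: ['cherry', 'fox', 'that', 'ant'] (min_width=19, slack=0)
Line 2: ['train', 'triangle', 'why'] (min_width=18, slack=1)
Line 3: ['rock', 'television'] (min_width=15, slack=4)
Line 4: ['gentle', 'north'] (min_width=12, slack=7)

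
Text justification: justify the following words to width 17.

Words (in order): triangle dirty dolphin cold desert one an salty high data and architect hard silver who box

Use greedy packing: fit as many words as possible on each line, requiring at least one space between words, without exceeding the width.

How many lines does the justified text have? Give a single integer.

Answer: 7

Derivation:
Line 1: ['triangle', 'dirty'] (min_width=14, slack=3)
Line 2: ['dolphin', 'cold'] (min_width=12, slack=5)
Line 3: ['desert', 'one', 'an'] (min_width=13, slack=4)
Line 4: ['salty', 'high', 'data'] (min_width=15, slack=2)
Line 5: ['and', 'architect'] (min_width=13, slack=4)
Line 6: ['hard', 'silver', 'who'] (min_width=15, slack=2)
Line 7: ['box'] (min_width=3, slack=14)
Total lines: 7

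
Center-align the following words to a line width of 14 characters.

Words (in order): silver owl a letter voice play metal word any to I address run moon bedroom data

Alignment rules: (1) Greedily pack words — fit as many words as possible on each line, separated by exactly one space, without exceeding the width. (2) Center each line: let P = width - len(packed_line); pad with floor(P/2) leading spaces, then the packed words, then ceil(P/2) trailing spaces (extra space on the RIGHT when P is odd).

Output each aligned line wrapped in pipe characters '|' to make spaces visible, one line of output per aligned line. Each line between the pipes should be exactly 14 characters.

Line 1: ['silver', 'owl', 'a'] (min_width=12, slack=2)
Line 2: ['letter', 'voice'] (min_width=12, slack=2)
Line 3: ['play', 'metal'] (min_width=10, slack=4)
Line 4: ['word', 'any', 'to', 'I'] (min_width=13, slack=1)
Line 5: ['address', 'run'] (min_width=11, slack=3)
Line 6: ['moon', 'bedroom'] (min_width=12, slack=2)
Line 7: ['data'] (min_width=4, slack=10)

Answer: | silver owl a |
| letter voice |
|  play metal  |
|word any to I |
| address run  |
| moon bedroom |
|     data     |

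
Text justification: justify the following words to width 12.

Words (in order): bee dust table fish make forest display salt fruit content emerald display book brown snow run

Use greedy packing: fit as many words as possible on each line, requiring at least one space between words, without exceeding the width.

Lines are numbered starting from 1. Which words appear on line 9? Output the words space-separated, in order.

Line 1: ['bee', 'dust'] (min_width=8, slack=4)
Line 2: ['table', 'fish'] (min_width=10, slack=2)
Line 3: ['make', 'forest'] (min_width=11, slack=1)
Line 4: ['display', 'salt'] (min_width=12, slack=0)
Line 5: ['fruit'] (min_width=5, slack=7)
Line 6: ['content'] (min_width=7, slack=5)
Line 7: ['emerald'] (min_width=7, slack=5)
Line 8: ['display', 'book'] (min_width=12, slack=0)
Line 9: ['brown', 'snow'] (min_width=10, slack=2)
Line 10: ['run'] (min_width=3, slack=9)

Answer: brown snow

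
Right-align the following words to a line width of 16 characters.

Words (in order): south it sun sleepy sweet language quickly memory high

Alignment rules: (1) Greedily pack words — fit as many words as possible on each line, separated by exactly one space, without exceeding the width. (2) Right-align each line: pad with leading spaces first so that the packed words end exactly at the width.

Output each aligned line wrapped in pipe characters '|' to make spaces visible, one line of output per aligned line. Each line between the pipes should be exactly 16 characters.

Answer: |    south it sun|
|    sleepy sweet|
|language quickly|
|     memory high|

Derivation:
Line 1: ['south', 'it', 'sun'] (min_width=12, slack=4)
Line 2: ['sleepy', 'sweet'] (min_width=12, slack=4)
Line 3: ['language', 'quickly'] (min_width=16, slack=0)
Line 4: ['memory', 'high'] (min_width=11, slack=5)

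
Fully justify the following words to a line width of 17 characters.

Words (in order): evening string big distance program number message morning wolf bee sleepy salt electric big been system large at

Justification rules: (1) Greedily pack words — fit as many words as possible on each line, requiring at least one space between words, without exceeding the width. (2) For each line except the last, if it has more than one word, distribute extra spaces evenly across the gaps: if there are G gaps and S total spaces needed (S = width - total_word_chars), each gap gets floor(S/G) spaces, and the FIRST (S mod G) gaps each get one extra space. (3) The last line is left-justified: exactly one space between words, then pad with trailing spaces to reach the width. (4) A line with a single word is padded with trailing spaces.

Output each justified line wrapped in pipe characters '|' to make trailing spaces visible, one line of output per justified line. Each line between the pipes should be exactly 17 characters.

Answer: |evening    string|
|big      distance|
|program    number|
|message   morning|
|wolf  bee  sleepy|
|salt electric big|
|been system large|
|at               |

Derivation:
Line 1: ['evening', 'string'] (min_width=14, slack=3)
Line 2: ['big', 'distance'] (min_width=12, slack=5)
Line 3: ['program', 'number'] (min_width=14, slack=3)
Line 4: ['message', 'morning'] (min_width=15, slack=2)
Line 5: ['wolf', 'bee', 'sleepy'] (min_width=15, slack=2)
Line 6: ['salt', 'electric', 'big'] (min_width=17, slack=0)
Line 7: ['been', 'system', 'large'] (min_width=17, slack=0)
Line 8: ['at'] (min_width=2, slack=15)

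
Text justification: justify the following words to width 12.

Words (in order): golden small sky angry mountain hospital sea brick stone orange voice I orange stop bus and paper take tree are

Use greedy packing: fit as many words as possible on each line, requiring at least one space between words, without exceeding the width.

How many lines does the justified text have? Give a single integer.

Answer: 10

Derivation:
Line 1: ['golden', 'small'] (min_width=12, slack=0)
Line 2: ['sky', 'angry'] (min_width=9, slack=3)
Line 3: ['mountain'] (min_width=8, slack=4)
Line 4: ['hospital', 'sea'] (min_width=12, slack=0)
Line 5: ['brick', 'stone'] (min_width=11, slack=1)
Line 6: ['orange', 'voice'] (min_width=12, slack=0)
Line 7: ['I', 'orange'] (min_width=8, slack=4)
Line 8: ['stop', 'bus', 'and'] (min_width=12, slack=0)
Line 9: ['paper', 'take'] (min_width=10, slack=2)
Line 10: ['tree', 'are'] (min_width=8, slack=4)
Total lines: 10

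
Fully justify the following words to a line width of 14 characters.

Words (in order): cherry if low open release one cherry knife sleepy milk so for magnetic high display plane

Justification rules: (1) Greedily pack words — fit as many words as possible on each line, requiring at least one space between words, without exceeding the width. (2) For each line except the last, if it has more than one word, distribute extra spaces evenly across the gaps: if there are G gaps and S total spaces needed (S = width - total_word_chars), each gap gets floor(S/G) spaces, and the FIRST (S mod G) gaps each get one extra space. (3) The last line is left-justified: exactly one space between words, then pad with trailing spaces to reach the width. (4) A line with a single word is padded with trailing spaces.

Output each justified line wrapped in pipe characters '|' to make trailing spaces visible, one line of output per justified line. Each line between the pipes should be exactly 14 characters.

Answer: |cherry  if low|
|open   release|
|one     cherry|
|knife   sleepy|
|milk   so  for|
|magnetic  high|
|display plane |

Derivation:
Line 1: ['cherry', 'if', 'low'] (min_width=13, slack=1)
Line 2: ['open', 'release'] (min_width=12, slack=2)
Line 3: ['one', 'cherry'] (min_width=10, slack=4)
Line 4: ['knife', 'sleepy'] (min_width=12, slack=2)
Line 5: ['milk', 'so', 'for'] (min_width=11, slack=3)
Line 6: ['magnetic', 'high'] (min_width=13, slack=1)
Line 7: ['display', 'plane'] (min_width=13, slack=1)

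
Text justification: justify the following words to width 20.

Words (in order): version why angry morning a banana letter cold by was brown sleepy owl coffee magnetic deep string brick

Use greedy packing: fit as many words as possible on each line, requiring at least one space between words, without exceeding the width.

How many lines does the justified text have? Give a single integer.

Answer: 6

Derivation:
Line 1: ['version', 'why', 'angry'] (min_width=17, slack=3)
Line 2: ['morning', 'a', 'banana'] (min_width=16, slack=4)
Line 3: ['letter', 'cold', 'by', 'was'] (min_width=18, slack=2)
Line 4: ['brown', 'sleepy', 'owl'] (min_width=16, slack=4)
Line 5: ['coffee', 'magnetic', 'deep'] (min_width=20, slack=0)
Line 6: ['string', 'brick'] (min_width=12, slack=8)
Total lines: 6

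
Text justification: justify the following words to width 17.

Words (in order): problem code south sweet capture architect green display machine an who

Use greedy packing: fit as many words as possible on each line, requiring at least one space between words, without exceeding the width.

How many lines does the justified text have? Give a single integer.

Line 1: ['problem', 'code'] (min_width=12, slack=5)
Line 2: ['south', 'sweet'] (min_width=11, slack=6)
Line 3: ['capture', 'architect'] (min_width=17, slack=0)
Line 4: ['green', 'display'] (min_width=13, slack=4)
Line 5: ['machine', 'an', 'who'] (min_width=14, slack=3)
Total lines: 5

Answer: 5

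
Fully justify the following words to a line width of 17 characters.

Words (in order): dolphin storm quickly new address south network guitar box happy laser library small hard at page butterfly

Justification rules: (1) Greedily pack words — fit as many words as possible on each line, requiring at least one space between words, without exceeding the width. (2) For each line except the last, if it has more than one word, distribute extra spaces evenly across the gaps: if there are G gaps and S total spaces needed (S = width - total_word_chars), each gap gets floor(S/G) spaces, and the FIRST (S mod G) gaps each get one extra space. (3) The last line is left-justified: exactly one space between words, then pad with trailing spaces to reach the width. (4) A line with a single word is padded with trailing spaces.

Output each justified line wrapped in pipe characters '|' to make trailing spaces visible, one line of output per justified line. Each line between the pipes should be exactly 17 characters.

Answer: |dolphin     storm|
|quickly       new|
|address     south|
|network    guitar|
|box  happy  laser|
|library     small|
|hard    at   page|
|butterfly        |

Derivation:
Line 1: ['dolphin', 'storm'] (min_width=13, slack=4)
Line 2: ['quickly', 'new'] (min_width=11, slack=6)
Line 3: ['address', 'south'] (min_width=13, slack=4)
Line 4: ['network', 'guitar'] (min_width=14, slack=3)
Line 5: ['box', 'happy', 'laser'] (min_width=15, slack=2)
Line 6: ['library', 'small'] (min_width=13, slack=4)
Line 7: ['hard', 'at', 'page'] (min_width=12, slack=5)
Line 8: ['butterfly'] (min_width=9, slack=8)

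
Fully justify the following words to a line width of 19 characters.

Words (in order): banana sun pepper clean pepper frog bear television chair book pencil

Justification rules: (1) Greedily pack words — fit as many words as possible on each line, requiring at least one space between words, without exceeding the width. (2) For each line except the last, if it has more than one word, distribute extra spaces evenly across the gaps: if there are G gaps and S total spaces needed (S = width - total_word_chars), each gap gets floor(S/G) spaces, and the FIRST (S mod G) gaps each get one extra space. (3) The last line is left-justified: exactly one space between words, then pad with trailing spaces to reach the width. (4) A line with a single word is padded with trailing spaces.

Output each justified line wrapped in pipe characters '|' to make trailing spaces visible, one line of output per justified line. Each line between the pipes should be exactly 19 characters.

Answer: |banana  sun  pepper|
|clean  pepper  frog|
|bear     television|
|chair book pencil  |

Derivation:
Line 1: ['banana', 'sun', 'pepper'] (min_width=17, slack=2)
Line 2: ['clean', 'pepper', 'frog'] (min_width=17, slack=2)
Line 3: ['bear', 'television'] (min_width=15, slack=4)
Line 4: ['chair', 'book', 'pencil'] (min_width=17, slack=2)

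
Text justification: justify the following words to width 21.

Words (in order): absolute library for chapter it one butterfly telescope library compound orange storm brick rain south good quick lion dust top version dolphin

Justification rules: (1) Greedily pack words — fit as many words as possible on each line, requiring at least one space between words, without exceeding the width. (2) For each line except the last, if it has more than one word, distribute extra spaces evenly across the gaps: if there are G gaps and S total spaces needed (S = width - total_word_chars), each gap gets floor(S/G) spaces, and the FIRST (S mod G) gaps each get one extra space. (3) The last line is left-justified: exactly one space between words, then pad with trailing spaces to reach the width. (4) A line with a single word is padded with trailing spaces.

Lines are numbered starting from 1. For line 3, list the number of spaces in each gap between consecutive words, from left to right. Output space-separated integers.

Line 1: ['absolute', 'library', 'for'] (min_width=20, slack=1)
Line 2: ['chapter', 'it', 'one'] (min_width=14, slack=7)
Line 3: ['butterfly', 'telescope'] (min_width=19, slack=2)
Line 4: ['library', 'compound'] (min_width=16, slack=5)
Line 5: ['orange', 'storm', 'brick'] (min_width=18, slack=3)
Line 6: ['rain', 'south', 'good', 'quick'] (min_width=21, slack=0)
Line 7: ['lion', 'dust', 'top', 'version'] (min_width=21, slack=0)
Line 8: ['dolphin'] (min_width=7, slack=14)

Answer: 3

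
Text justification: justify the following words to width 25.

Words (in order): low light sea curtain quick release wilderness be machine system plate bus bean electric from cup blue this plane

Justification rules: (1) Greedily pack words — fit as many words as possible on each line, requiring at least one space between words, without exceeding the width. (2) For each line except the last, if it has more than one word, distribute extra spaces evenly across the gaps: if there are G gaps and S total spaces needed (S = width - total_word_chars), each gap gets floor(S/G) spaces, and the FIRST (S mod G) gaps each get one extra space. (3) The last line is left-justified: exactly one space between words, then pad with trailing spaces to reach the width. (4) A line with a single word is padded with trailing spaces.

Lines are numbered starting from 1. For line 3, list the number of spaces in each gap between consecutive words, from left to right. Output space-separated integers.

Answer: 2 2 1

Derivation:
Line 1: ['low', 'light', 'sea', 'curtain'] (min_width=21, slack=4)
Line 2: ['quick', 'release', 'wilderness'] (min_width=24, slack=1)
Line 3: ['be', 'machine', 'system', 'plate'] (min_width=23, slack=2)
Line 4: ['bus', 'bean', 'electric', 'from'] (min_width=22, slack=3)
Line 5: ['cup', 'blue', 'this', 'plane'] (min_width=19, slack=6)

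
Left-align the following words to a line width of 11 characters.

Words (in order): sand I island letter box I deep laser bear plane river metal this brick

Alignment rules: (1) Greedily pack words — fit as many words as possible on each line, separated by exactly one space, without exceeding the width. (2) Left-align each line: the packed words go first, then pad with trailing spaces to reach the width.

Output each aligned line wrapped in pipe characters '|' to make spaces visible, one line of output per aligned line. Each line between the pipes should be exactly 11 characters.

Line 1: ['sand', 'I'] (min_width=6, slack=5)
Line 2: ['island'] (min_width=6, slack=5)
Line 3: ['letter', 'box'] (min_width=10, slack=1)
Line 4: ['I', 'deep'] (min_width=6, slack=5)
Line 5: ['laser', 'bear'] (min_width=10, slack=1)
Line 6: ['plane', 'river'] (min_width=11, slack=0)
Line 7: ['metal', 'this'] (min_width=10, slack=1)
Line 8: ['brick'] (min_width=5, slack=6)

Answer: |sand I     |
|island     |
|letter box |
|I deep     |
|laser bear |
|plane river|
|metal this |
|brick      |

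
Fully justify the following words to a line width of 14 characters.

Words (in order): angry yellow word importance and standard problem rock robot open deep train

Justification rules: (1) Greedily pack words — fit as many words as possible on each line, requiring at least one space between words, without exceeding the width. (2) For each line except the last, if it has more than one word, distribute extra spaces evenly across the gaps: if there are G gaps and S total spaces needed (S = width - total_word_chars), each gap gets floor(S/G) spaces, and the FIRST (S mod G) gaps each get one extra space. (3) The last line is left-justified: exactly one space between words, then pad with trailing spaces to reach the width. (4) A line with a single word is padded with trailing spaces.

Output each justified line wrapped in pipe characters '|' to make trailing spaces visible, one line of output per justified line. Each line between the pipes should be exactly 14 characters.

Answer: |angry   yellow|
|word          |
|importance and|
|standard      |
|problem   rock|
|robot     open|
|deep train    |

Derivation:
Line 1: ['angry', 'yellow'] (min_width=12, slack=2)
Line 2: ['word'] (min_width=4, slack=10)
Line 3: ['importance', 'and'] (min_width=14, slack=0)
Line 4: ['standard'] (min_width=8, slack=6)
Line 5: ['problem', 'rock'] (min_width=12, slack=2)
Line 6: ['robot', 'open'] (min_width=10, slack=4)
Line 7: ['deep', 'train'] (min_width=10, slack=4)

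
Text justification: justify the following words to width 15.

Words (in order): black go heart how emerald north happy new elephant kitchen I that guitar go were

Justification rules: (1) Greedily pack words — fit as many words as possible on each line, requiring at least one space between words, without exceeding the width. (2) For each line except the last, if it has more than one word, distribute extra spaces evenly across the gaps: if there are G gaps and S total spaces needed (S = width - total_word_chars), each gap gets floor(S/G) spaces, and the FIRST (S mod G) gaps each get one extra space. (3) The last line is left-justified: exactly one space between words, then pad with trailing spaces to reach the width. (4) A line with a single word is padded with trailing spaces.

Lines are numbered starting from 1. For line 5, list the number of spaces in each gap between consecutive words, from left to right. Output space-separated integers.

Line 1: ['black', 'go', 'heart'] (min_width=14, slack=1)
Line 2: ['how', 'emerald'] (min_width=11, slack=4)
Line 3: ['north', 'happy', 'new'] (min_width=15, slack=0)
Line 4: ['elephant'] (min_width=8, slack=7)
Line 5: ['kitchen', 'I', 'that'] (min_width=14, slack=1)
Line 6: ['guitar', 'go', 'were'] (min_width=14, slack=1)

Answer: 2 1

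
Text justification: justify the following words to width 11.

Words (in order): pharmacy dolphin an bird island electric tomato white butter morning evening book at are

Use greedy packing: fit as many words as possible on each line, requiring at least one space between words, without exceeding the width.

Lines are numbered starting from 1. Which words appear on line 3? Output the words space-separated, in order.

Answer: bird island

Derivation:
Line 1: ['pharmacy'] (min_width=8, slack=3)
Line 2: ['dolphin', 'an'] (min_width=10, slack=1)
Line 3: ['bird', 'island'] (min_width=11, slack=0)
Line 4: ['electric'] (min_width=8, slack=3)
Line 5: ['tomato'] (min_width=6, slack=5)
Line 6: ['white'] (min_width=5, slack=6)
Line 7: ['butter'] (min_width=6, slack=5)
Line 8: ['morning'] (min_width=7, slack=4)
Line 9: ['evening'] (min_width=7, slack=4)
Line 10: ['book', 'at', 'are'] (min_width=11, slack=0)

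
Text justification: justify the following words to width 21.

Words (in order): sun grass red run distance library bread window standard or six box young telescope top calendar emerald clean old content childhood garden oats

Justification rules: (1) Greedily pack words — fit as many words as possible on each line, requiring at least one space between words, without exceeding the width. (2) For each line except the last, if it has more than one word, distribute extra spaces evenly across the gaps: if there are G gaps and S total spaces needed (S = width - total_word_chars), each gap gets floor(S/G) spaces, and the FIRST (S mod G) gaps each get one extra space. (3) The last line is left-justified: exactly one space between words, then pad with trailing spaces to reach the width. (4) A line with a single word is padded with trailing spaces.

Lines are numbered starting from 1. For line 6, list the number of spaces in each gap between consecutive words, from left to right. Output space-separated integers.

Answer: 6

Derivation:
Line 1: ['sun', 'grass', 'red', 'run'] (min_width=17, slack=4)
Line 2: ['distance', 'library'] (min_width=16, slack=5)
Line 3: ['bread', 'window', 'standard'] (min_width=21, slack=0)
Line 4: ['or', 'six', 'box', 'young'] (min_width=16, slack=5)
Line 5: ['telescope', 'top'] (min_width=13, slack=8)
Line 6: ['calendar', 'emerald'] (min_width=16, slack=5)
Line 7: ['clean', 'old', 'content'] (min_width=17, slack=4)
Line 8: ['childhood', 'garden', 'oats'] (min_width=21, slack=0)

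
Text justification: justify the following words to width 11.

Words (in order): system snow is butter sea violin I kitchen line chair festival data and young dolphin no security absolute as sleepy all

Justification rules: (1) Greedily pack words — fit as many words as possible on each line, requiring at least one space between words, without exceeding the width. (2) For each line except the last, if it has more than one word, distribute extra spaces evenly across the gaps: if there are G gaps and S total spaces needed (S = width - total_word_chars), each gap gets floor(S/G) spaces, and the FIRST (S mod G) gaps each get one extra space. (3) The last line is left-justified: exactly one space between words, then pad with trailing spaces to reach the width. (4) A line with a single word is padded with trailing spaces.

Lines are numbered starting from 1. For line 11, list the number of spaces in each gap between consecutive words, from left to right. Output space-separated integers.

Line 1: ['system', 'snow'] (min_width=11, slack=0)
Line 2: ['is', 'butter'] (min_width=9, slack=2)
Line 3: ['sea', 'violin'] (min_width=10, slack=1)
Line 4: ['I', 'kitchen'] (min_width=9, slack=2)
Line 5: ['line', 'chair'] (min_width=10, slack=1)
Line 6: ['festival'] (min_width=8, slack=3)
Line 7: ['data', 'and'] (min_width=8, slack=3)
Line 8: ['young'] (min_width=5, slack=6)
Line 9: ['dolphin', 'no'] (min_width=10, slack=1)
Line 10: ['security'] (min_width=8, slack=3)
Line 11: ['absolute', 'as'] (min_width=11, slack=0)
Line 12: ['sleepy', 'all'] (min_width=10, slack=1)

Answer: 1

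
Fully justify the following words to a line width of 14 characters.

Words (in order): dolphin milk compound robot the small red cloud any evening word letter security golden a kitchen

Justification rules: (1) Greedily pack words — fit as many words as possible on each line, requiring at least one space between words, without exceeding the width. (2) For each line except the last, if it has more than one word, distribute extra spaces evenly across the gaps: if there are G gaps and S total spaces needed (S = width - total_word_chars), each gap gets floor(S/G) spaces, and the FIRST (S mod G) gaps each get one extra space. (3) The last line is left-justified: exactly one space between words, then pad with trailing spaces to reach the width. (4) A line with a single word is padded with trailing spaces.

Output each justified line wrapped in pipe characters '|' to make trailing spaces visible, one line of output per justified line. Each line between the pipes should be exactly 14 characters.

Line 1: ['dolphin', 'milk'] (min_width=12, slack=2)
Line 2: ['compound', 'robot'] (min_width=14, slack=0)
Line 3: ['the', 'small', 'red'] (min_width=13, slack=1)
Line 4: ['cloud', 'any'] (min_width=9, slack=5)
Line 5: ['evening', 'word'] (min_width=12, slack=2)
Line 6: ['letter'] (min_width=6, slack=8)
Line 7: ['security'] (min_width=8, slack=6)
Line 8: ['golden', 'a'] (min_width=8, slack=6)
Line 9: ['kitchen'] (min_width=7, slack=7)

Answer: |dolphin   milk|
|compound robot|
|the  small red|
|cloud      any|
|evening   word|
|letter        |
|security      |
|golden       a|
|kitchen       |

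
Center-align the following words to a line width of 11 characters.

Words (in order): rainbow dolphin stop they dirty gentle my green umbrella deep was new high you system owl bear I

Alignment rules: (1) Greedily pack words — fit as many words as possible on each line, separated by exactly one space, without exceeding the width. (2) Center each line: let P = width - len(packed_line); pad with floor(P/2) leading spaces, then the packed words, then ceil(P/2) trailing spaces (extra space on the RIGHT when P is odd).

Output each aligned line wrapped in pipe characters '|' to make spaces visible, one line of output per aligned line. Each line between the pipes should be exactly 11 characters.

Answer: |  rainbow  |
|  dolphin  |
| stop they |
|   dirty   |
| gentle my |
|   green   |
| umbrella  |
| deep was  |
| new high  |
|you system |
|owl bear I |

Derivation:
Line 1: ['rainbow'] (min_width=7, slack=4)
Line 2: ['dolphin'] (min_width=7, slack=4)
Line 3: ['stop', 'they'] (min_width=9, slack=2)
Line 4: ['dirty'] (min_width=5, slack=6)
Line 5: ['gentle', 'my'] (min_width=9, slack=2)
Line 6: ['green'] (min_width=5, slack=6)
Line 7: ['umbrella'] (min_width=8, slack=3)
Line 8: ['deep', 'was'] (min_width=8, slack=3)
Line 9: ['new', 'high'] (min_width=8, slack=3)
Line 10: ['you', 'system'] (min_width=10, slack=1)
Line 11: ['owl', 'bear', 'I'] (min_width=10, slack=1)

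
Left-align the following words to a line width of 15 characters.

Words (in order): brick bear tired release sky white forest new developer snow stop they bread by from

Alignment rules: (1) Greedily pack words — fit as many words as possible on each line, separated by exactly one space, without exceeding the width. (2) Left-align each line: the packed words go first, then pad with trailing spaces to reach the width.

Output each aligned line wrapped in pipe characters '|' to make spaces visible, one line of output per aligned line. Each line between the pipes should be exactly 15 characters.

Answer: |brick bear     |
|tired release  |
|sky white      |
|forest new     |
|developer snow |
|stop they bread|
|by from        |

Derivation:
Line 1: ['brick', 'bear'] (min_width=10, slack=5)
Line 2: ['tired', 'release'] (min_width=13, slack=2)
Line 3: ['sky', 'white'] (min_width=9, slack=6)
Line 4: ['forest', 'new'] (min_width=10, slack=5)
Line 5: ['developer', 'snow'] (min_width=14, slack=1)
Line 6: ['stop', 'they', 'bread'] (min_width=15, slack=0)
Line 7: ['by', 'from'] (min_width=7, slack=8)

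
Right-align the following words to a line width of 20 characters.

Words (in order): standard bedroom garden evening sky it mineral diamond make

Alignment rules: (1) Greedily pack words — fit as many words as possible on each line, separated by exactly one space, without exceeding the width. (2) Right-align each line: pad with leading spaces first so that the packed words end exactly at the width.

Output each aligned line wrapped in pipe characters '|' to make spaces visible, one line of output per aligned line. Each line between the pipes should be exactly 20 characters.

Answer: |    standard bedroom|
|  garden evening sky|
|  it mineral diamond|
|                make|

Derivation:
Line 1: ['standard', 'bedroom'] (min_width=16, slack=4)
Line 2: ['garden', 'evening', 'sky'] (min_width=18, slack=2)
Line 3: ['it', 'mineral', 'diamond'] (min_width=18, slack=2)
Line 4: ['make'] (min_width=4, slack=16)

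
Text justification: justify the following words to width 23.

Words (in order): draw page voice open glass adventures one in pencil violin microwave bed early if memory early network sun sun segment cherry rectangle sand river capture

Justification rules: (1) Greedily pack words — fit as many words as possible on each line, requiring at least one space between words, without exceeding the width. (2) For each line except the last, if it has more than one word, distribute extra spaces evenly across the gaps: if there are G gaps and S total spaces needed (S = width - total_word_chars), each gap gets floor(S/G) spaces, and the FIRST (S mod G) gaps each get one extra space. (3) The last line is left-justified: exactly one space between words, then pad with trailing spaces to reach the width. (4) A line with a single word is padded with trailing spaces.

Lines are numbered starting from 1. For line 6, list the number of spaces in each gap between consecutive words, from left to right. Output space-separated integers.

Answer: 10

Derivation:
Line 1: ['draw', 'page', 'voice', 'open'] (min_width=20, slack=3)
Line 2: ['glass', 'adventures', 'one', 'in'] (min_width=23, slack=0)
Line 3: ['pencil', 'violin', 'microwave'] (min_width=23, slack=0)
Line 4: ['bed', 'early', 'if', 'memory'] (min_width=19, slack=4)
Line 5: ['early', 'network', 'sun', 'sun'] (min_width=21, slack=2)
Line 6: ['segment', 'cherry'] (min_width=14, slack=9)
Line 7: ['rectangle', 'sand', 'river'] (min_width=20, slack=3)
Line 8: ['capture'] (min_width=7, slack=16)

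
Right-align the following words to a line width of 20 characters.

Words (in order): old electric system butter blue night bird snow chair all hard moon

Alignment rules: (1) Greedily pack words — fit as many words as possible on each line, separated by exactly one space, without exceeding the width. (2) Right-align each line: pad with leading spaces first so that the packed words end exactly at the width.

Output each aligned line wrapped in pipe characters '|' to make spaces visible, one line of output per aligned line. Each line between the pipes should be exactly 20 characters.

Line 1: ['old', 'electric', 'system'] (min_width=19, slack=1)
Line 2: ['butter', 'blue', 'night'] (min_width=17, slack=3)
Line 3: ['bird', 'snow', 'chair', 'all'] (min_width=19, slack=1)
Line 4: ['hard', 'moon'] (min_width=9, slack=11)

Answer: | old electric system|
|   butter blue night|
| bird snow chair all|
|           hard moon|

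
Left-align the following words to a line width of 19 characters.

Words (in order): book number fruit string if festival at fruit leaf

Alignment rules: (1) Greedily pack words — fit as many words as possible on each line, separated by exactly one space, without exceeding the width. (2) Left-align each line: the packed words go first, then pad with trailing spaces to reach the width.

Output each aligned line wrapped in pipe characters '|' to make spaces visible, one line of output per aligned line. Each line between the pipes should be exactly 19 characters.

Answer: |book number fruit  |
|string if festival |
|at fruit leaf      |

Derivation:
Line 1: ['book', 'number', 'fruit'] (min_width=17, slack=2)
Line 2: ['string', 'if', 'festival'] (min_width=18, slack=1)
Line 3: ['at', 'fruit', 'leaf'] (min_width=13, slack=6)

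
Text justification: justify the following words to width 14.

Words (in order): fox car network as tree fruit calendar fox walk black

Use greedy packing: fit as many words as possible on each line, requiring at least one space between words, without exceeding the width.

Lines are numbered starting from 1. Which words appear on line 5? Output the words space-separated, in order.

Answer: walk black

Derivation:
Line 1: ['fox', 'car'] (min_width=7, slack=7)
Line 2: ['network', 'as'] (min_width=10, slack=4)
Line 3: ['tree', 'fruit'] (min_width=10, slack=4)
Line 4: ['calendar', 'fox'] (min_width=12, slack=2)
Line 5: ['walk', 'black'] (min_width=10, slack=4)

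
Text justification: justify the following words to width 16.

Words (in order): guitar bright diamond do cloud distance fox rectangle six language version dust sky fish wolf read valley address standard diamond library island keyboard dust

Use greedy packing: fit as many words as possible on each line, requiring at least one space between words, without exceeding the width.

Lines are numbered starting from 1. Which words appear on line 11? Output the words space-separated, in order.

Line 1: ['guitar', 'bright'] (min_width=13, slack=3)
Line 2: ['diamond', 'do', 'cloud'] (min_width=16, slack=0)
Line 3: ['distance', 'fox'] (min_width=12, slack=4)
Line 4: ['rectangle', 'six'] (min_width=13, slack=3)
Line 5: ['language', 'version'] (min_width=16, slack=0)
Line 6: ['dust', 'sky', 'fish'] (min_width=13, slack=3)
Line 7: ['wolf', 'read', 'valley'] (min_width=16, slack=0)
Line 8: ['address', 'standard'] (min_width=16, slack=0)
Line 9: ['diamond', 'library'] (min_width=15, slack=1)
Line 10: ['island', 'keyboard'] (min_width=15, slack=1)
Line 11: ['dust'] (min_width=4, slack=12)

Answer: dust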